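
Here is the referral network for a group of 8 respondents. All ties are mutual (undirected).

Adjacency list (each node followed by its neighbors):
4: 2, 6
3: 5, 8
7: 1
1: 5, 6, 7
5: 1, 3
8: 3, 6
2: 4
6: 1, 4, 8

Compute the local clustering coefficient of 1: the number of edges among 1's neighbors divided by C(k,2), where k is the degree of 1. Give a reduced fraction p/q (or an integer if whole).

1's neighbors: 5, 6, and 7 (k = 3).
Possible neighbor pairs: C(3,2) = 3. Edges among them: none → e = 0.
Clustering(1) = 0/3 = 0.

0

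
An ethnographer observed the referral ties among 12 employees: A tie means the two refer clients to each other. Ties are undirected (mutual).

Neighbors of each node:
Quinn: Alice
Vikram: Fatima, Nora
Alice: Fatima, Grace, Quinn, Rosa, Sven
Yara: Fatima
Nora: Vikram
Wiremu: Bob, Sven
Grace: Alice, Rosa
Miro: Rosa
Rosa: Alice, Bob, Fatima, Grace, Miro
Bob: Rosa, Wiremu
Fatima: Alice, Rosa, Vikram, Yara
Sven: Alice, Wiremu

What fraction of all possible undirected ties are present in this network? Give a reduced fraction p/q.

There are 14 edges and 12 nodes, so the maximum possible is C(12,2) = 66.
Density = 14/66 = 7/33.

7/33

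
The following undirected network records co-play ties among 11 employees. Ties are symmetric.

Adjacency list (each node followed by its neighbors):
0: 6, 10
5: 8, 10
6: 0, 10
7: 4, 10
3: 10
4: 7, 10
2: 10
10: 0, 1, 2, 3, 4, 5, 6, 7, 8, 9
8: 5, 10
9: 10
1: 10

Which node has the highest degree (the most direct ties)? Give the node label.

Degrees — 0:2, 1:1, 2:1, 3:1, 4:2, 5:2, 6:2, 7:2, 8:2, 9:1, 10:10.
The maximum is 10, attained only by 10.

10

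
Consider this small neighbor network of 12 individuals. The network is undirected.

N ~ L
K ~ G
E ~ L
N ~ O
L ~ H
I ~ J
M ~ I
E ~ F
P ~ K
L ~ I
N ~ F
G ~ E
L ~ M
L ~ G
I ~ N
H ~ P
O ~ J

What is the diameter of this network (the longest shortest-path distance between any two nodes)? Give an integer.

4

Eccentricity of each node (its greatest distance to any other): E:3, F:4, G:3, H:3, I:3, J:4, K:4, L:2, M:3, N:3, O:4, P:4.
The maximum eccentricity is 4, realized for instance by the pair F–P via F – E – G – K – P. So the diameter is 4.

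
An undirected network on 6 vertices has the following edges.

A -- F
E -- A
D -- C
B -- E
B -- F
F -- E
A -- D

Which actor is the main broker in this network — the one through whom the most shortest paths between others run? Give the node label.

Unnormalized betweenness of each node: A:6, B:0, C:0, D:4, E:3/2, F:3/2.
A has the largest value, 6, making it the main broker — the node through which the most shortest paths run.

A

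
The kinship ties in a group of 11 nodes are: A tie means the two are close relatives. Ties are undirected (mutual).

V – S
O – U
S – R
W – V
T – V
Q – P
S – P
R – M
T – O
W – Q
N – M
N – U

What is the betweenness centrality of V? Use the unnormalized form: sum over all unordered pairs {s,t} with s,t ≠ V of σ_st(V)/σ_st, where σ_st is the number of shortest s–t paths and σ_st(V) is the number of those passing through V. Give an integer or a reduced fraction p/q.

Pairs whose geodesics pass through V — U–W: 1; U–Q: 1; U–P: 1/2; U–S: 1/2; O–W: 1; O–Q: 1; O–P: 1; O–S: 1; O–R: 1/2; T–W: 1; T–Q: 1; T–P: 1; T–S: 1; T–R: 1 … (+5 more pairs).
All other pairs contribute 0.
Summing the contributions gives betweenness(V) = 17.

17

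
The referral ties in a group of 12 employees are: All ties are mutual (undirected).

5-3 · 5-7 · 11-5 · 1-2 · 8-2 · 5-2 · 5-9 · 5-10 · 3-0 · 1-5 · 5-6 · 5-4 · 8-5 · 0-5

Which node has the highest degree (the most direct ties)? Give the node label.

5

Degrees — 0:2, 1:2, 2:3, 3:2, 4:1, 5:11, 6:1, 7:1, 8:2, 9:1, 10:1, 11:1.
The maximum is 11, attained only by 5.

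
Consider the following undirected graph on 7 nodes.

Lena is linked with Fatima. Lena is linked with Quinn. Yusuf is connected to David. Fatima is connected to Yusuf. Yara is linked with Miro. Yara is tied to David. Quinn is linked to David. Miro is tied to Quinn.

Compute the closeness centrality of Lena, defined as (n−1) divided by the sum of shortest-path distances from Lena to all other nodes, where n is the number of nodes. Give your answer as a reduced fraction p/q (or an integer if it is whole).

6/11

Distances from Lena: David:2, Fatima:1, Miro:2, Quinn:1, Yara:3, Yusuf:2. Sum = 11.
n = 7, so closeness = 6/11.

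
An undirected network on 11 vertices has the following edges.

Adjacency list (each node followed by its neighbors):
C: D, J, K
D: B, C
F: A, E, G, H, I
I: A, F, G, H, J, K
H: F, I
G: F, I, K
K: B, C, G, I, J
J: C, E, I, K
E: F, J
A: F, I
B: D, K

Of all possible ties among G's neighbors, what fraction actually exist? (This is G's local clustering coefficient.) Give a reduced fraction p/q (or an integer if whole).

2/3

G's neighbors: F, I, and K (k = 3).
Possible neighbor pairs: C(3,2) = 3. Edges among them: F–I, I–K → e = 2.
Clustering(G) = 2/3.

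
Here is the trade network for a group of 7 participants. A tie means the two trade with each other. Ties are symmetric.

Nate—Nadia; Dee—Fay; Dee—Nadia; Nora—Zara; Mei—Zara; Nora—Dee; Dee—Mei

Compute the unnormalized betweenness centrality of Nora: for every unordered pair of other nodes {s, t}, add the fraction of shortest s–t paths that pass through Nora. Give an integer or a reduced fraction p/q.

2

Pairs whose geodesics pass through Nora — Fay–Zara: 1/2; Nate–Zara: 1/2; Zara–Dee: 1/2; Zara–Nadia: 1/2.
All other pairs contribute 0.
Summing the contributions gives betweenness(Nora) = 2.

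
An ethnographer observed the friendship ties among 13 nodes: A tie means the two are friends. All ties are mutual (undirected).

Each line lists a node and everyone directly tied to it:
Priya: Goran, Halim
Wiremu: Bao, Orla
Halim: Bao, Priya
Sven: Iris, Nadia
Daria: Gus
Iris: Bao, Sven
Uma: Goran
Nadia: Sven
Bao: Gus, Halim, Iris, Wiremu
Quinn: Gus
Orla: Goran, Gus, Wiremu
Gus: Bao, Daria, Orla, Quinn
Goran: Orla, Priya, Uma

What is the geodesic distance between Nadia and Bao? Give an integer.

One shortest route is Nadia – Sven – Iris – Bao, which uses 3 edges, and at distance 2 from Nadia we only reach {Iris}, which does not include Bao. So d(Nadia,Bao) = 3.

3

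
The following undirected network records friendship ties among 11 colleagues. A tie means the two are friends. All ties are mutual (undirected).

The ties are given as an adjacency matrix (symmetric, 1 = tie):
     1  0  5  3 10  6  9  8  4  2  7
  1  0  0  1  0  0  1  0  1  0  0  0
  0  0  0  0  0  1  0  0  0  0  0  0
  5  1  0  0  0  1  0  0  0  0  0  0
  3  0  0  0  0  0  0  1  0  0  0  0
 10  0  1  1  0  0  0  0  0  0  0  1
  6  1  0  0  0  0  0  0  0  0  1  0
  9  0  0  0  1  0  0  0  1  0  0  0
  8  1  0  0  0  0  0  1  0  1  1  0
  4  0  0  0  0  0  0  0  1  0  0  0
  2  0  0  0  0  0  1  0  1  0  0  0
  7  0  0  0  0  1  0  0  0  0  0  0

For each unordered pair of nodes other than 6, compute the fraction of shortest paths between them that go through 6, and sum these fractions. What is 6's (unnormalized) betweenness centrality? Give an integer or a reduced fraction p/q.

5/2

Pairs whose geodesics pass through 6 — 1–2: 1/2; 0–2: 1/2; 5–2: 1/2; 10–2: 1/2; 2–7: 1/2.
All other pairs contribute 0.
Summing the contributions gives betweenness(6) = 5/2.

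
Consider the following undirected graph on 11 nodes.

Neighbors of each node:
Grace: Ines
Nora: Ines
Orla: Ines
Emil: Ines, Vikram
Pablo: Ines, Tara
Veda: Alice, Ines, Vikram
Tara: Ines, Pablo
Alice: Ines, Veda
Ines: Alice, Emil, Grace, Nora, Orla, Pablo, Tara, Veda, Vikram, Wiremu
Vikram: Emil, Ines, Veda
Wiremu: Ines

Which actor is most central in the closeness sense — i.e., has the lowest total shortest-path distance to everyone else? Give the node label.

Farness (sum of distances to all others) for each node — Alice:18, Emil:18, Grace:19, Ines:10, Nora:19, Orla:19, Pablo:18, Tara:18, Veda:17, Vikram:17, Wiremu:19.
The smallest farness is 10, for Ines, so Ines has the highest closeness.

Ines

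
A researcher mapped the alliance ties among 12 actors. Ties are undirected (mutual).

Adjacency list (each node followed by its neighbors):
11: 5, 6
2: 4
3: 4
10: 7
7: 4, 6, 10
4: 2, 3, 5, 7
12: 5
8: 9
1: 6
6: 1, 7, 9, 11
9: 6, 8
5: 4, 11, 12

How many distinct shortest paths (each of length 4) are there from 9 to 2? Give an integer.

The shortest distance is 4, and the only length-4 path is 9–6–7–4–2. So there is exactly 1 shortest path.

1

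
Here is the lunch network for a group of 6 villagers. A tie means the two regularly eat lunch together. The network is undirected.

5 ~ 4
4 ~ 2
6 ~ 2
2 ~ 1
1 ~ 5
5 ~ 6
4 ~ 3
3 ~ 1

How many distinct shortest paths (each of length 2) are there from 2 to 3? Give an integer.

The shortest distance is 2. The length-2 paths are: 2–1–3; 2–4–3.
That gives 2 distinct shortest paths.

2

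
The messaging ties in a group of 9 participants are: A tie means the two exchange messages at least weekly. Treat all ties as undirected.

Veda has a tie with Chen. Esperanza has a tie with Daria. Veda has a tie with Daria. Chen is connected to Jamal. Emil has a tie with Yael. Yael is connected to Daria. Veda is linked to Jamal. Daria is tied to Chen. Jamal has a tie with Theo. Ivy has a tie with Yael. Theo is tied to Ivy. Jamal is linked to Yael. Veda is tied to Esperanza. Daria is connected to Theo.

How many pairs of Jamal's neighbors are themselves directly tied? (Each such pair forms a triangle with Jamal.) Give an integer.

1

Jamal's neighbors: Chen, Theo, Veda, and Yael.
Neighbor pairs that are themselves tied: Jamal–Chen–Veda. Each forms one triangle with Jamal, for 1 in total.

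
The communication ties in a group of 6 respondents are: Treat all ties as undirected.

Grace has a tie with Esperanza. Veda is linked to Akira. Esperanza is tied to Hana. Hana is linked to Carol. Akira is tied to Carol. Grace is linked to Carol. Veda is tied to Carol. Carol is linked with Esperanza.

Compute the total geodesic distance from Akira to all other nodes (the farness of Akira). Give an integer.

8

Distances from Akira: Carol:1, Esperanza:2, Grace:2, Hana:2, Veda:1.
Sum = 1 + 2 + 2 + 2 + 1 = 8.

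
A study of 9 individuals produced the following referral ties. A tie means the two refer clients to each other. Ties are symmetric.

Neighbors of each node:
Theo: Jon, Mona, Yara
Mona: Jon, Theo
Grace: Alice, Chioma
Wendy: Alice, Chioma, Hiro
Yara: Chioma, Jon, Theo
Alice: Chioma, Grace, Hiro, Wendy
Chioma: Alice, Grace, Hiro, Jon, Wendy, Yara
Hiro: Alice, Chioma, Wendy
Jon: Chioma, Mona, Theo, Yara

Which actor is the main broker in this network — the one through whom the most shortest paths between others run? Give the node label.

Unnormalized betweenness of each node: Alice:1, Chioma:17, Grace:0, Hiro:0, Jon:8, Mona:0, Theo:1/2, Wendy:0, Yara:5/2.
Chioma has the largest value, 17, making it the main broker — the node through which the most shortest paths run.

Chioma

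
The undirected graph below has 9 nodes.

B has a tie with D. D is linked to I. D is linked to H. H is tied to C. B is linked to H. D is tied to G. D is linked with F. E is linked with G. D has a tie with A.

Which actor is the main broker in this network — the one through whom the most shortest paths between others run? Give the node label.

D

Unnormalized betweenness of each node: A:0, B:0, C:0, D:24, E:0, F:0, G:7, H:7, I:0.
D has the largest value, 24, making it the main broker — the node through which the most shortest paths run.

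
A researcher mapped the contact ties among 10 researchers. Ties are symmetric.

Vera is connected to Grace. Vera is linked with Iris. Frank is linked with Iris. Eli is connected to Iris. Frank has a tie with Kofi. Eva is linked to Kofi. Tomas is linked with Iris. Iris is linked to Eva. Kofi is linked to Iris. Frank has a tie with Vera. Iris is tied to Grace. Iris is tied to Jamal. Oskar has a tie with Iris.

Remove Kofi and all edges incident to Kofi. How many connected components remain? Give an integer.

Kofi's neighbors (Eva, Frank, and Iris) remain reachable from one another through other ties, so the rest of the network stays in one piece.

1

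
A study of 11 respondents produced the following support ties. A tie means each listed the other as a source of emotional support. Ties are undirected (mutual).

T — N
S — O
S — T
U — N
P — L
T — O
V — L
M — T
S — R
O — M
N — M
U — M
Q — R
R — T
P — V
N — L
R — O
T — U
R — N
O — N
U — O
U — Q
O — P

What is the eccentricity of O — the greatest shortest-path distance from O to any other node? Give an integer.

2

Distances from O: L:2, M:1, N:1, P:1, Q:2, R:1, S:1, T:1, U:1, V:2.
The largest is 2 (to Q, L, and V), so the eccentricity of O is 2.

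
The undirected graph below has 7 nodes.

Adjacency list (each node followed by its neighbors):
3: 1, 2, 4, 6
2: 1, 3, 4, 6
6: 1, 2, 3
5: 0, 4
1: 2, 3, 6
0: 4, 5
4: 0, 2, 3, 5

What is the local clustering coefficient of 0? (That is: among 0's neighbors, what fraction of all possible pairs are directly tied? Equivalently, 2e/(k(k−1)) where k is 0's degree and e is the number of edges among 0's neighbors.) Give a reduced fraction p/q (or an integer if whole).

0's neighbors: 4 and 5 (k = 2).
Possible neighbor pairs: C(2,2) = 1. Edges among them: 4–5 → e = 1.
Clustering(0) = 1/1.

1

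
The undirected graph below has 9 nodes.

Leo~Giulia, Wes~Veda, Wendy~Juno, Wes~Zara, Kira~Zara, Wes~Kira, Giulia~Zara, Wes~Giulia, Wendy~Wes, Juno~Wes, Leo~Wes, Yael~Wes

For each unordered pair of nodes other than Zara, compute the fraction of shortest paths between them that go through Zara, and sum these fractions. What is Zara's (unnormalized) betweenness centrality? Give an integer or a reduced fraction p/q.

Pairs whose geodesics pass through Zara — Kira–Giulia: 1/2.
All other pairs contribute 0.
Summing the contributions gives betweenness(Zara) = 1/2.

1/2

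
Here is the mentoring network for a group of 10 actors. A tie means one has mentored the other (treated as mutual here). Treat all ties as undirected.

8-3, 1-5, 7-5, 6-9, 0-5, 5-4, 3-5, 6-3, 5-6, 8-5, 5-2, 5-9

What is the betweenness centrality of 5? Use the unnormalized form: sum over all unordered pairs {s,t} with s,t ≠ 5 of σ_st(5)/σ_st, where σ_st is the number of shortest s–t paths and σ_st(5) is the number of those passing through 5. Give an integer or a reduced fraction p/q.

32

Pairs whose geodesics pass through 5 — 8–7: 1; 8–2: 1; 8–6: 1/2; 8–9: 1; 8–1: 1; 8–4: 1; 8–0: 1; 7–2: 1; 7–3: 1; 7–6: 1; 7–9: 1; 7–1: 1; 7–4: 1; 7–0: 1 … (+19 more pairs).
All other pairs contribute 0.
Summing the contributions gives betweenness(5) = 32.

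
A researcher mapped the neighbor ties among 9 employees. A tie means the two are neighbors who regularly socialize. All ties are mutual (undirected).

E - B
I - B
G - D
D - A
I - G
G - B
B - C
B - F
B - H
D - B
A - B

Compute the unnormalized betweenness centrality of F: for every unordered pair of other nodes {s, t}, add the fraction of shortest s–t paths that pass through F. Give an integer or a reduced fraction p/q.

0

No shortest path between any pair of other nodes passes through F.
Summing the contributions gives betweenness(F) = 0.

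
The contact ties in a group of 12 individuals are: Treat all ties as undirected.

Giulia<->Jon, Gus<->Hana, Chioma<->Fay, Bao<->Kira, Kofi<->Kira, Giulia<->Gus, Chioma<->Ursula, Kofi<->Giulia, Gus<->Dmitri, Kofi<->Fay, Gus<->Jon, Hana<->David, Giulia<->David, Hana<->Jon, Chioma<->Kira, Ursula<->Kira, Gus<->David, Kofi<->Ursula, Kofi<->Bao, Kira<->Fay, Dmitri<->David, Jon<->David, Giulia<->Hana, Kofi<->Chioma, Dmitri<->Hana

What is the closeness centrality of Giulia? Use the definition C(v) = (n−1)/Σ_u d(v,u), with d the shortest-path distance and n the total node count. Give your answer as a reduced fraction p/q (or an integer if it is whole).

Distances from Giulia: Bao:2, Chioma:2, David:1, Dmitri:2, Fay:2, Gus:1, Hana:1, Jon:1, Kira:2, Kofi:1, Ursula:2. Sum = 17.
n = 12, so closeness = 11/17.

11/17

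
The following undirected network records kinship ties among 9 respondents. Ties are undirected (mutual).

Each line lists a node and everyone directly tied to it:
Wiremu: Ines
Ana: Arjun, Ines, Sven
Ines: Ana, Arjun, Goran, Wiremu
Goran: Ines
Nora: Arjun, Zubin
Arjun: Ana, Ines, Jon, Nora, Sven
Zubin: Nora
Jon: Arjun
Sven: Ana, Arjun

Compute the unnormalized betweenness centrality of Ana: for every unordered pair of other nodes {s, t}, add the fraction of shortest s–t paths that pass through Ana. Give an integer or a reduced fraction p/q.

3/2

Pairs whose geodesics pass through Ana — Goran–Sven: 1/2; Wiremu–Sven: 1/2; Ines–Sven: 1/2.
All other pairs contribute 0.
Summing the contributions gives betweenness(Ana) = 3/2.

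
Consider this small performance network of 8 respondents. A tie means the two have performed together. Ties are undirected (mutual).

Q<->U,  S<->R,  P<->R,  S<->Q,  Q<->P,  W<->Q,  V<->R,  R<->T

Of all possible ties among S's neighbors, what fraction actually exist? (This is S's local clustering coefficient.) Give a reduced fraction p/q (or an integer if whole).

0

S's neighbors: Q and R (k = 2).
Possible neighbor pairs: C(2,2) = 1. Edges among them: none → e = 0.
Clustering(S) = 0/1.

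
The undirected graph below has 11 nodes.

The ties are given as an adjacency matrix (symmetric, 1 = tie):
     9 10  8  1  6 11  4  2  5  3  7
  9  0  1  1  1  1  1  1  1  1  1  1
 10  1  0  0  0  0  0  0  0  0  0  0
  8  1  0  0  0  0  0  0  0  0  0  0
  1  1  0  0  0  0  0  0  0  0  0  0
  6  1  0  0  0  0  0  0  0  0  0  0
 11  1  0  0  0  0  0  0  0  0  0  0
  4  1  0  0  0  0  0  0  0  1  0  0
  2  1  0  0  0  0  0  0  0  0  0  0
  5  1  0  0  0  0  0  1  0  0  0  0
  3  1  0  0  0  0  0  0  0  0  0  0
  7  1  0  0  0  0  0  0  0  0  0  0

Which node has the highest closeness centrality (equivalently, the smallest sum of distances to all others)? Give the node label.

9

Farness (sum of distances to all others) for each node — 1:19, 2:19, 3:19, 4:18, 5:18, 6:19, 7:19, 8:19, 9:10, 10:19, 11:19.
The smallest farness is 10, for 9, so 9 has the highest closeness.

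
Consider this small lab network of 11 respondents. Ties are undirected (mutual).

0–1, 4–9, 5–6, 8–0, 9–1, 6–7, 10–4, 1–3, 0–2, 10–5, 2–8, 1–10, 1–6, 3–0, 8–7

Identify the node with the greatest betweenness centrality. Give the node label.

1

Unnormalized betweenness of each node: 0:35/3, 1:139/6, 2:0, 3:0, 4:5/6, 5:5/3, 6:9, 7:17/6, 8:10/3, 9:19/6, 10:22/3.
1 has the largest value, 139/6, making it the main broker — the node through which the most shortest paths run.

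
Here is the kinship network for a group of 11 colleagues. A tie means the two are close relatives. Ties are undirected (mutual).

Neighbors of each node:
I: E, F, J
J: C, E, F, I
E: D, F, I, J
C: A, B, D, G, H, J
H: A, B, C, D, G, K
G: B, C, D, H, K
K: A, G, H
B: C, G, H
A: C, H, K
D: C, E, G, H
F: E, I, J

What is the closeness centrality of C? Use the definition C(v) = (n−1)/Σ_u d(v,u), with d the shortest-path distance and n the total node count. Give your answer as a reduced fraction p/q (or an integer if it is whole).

Distances from C: A:1, B:1, D:1, E:2, F:2, G:1, H:1, I:2, J:1, K:2. Sum = 14.
n = 11, so closeness = 10/14 = 5/7.

5/7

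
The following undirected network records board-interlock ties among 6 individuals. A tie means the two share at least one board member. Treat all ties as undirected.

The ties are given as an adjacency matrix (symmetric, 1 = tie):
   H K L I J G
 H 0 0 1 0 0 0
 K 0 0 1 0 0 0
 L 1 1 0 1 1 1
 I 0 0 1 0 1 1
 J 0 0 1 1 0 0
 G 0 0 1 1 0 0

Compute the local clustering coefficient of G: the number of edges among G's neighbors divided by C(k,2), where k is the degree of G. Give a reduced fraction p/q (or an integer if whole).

G's neighbors: I and L (k = 2).
Possible neighbor pairs: C(2,2) = 1. Edges among them: I–L → e = 1.
Clustering(G) = 1/1.

1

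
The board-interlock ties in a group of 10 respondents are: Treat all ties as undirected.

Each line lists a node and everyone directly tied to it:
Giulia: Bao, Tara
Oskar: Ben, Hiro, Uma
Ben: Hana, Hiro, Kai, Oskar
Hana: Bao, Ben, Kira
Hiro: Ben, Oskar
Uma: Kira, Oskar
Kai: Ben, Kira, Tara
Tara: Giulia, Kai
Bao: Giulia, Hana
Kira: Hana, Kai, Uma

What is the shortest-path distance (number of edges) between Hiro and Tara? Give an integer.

One shortest route is Hiro – Ben – Kai – Tara, which uses 3 edges, and at distance 2 from Hiro we only reach {Hana, Kai, Uma}, which does not include Tara. So d(Hiro,Tara) = 3.

3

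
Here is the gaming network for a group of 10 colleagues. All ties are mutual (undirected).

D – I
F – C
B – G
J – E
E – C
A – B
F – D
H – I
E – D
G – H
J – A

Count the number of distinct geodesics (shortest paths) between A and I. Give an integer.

2

The shortest distance is 4. The length-4 paths are: A–J–E–D–I; A–B–G–H–I.
That gives 2 distinct shortest paths.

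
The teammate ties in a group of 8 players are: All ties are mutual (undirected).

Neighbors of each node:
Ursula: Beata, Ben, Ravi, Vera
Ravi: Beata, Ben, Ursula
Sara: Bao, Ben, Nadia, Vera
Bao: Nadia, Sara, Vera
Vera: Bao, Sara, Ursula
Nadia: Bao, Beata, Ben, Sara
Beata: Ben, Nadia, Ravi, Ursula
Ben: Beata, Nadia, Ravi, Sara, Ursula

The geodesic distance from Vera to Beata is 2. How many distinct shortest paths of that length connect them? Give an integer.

The shortest distance is 2, and the only length-2 path is Vera–Ursula–Beata. So there is exactly 1 shortest path.

1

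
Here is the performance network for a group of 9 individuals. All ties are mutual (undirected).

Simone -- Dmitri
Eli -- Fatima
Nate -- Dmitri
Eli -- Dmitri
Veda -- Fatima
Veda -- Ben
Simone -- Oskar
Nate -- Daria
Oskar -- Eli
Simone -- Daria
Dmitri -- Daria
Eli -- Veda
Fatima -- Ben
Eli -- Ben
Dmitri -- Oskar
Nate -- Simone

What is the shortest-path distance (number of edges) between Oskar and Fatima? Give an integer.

2

One shortest route is Oskar – Eli – Fatima, which uses 2 edges, and Oskar and Fatima are not directly tied, so nothing shorter exists. So d(Oskar,Fatima) = 2.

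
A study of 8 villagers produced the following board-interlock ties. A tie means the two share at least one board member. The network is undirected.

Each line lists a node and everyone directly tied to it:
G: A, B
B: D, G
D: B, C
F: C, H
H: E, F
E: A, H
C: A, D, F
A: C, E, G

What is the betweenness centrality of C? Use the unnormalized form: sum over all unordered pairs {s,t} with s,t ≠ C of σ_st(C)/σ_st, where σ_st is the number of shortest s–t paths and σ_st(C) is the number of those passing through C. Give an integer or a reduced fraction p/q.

Pairs whose geodesics pass through C — D–F: 1; D–H: 1; D–E: 1; D–A: 1; F–A: 1; F–G: 1; F–B: 1; H–B: 1/2.
All other pairs contribute 0.
Summing the contributions gives betweenness(C) = 15/2.

15/2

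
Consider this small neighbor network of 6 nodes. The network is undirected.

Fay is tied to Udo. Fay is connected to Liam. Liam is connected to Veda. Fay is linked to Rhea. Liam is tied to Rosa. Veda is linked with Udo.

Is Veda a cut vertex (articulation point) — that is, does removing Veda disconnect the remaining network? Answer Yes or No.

No

Even without Veda, every remaining node can still reach every other (the residual graph is connected), so Veda is not a cut vertex.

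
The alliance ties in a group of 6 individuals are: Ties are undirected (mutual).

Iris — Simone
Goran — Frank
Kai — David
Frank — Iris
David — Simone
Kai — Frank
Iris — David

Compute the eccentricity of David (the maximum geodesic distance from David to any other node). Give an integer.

Distances from David: Frank:2, Goran:3, Iris:1, Kai:1, Simone:1.
The largest is 3 (to Goran), so the eccentricity of David is 3.

3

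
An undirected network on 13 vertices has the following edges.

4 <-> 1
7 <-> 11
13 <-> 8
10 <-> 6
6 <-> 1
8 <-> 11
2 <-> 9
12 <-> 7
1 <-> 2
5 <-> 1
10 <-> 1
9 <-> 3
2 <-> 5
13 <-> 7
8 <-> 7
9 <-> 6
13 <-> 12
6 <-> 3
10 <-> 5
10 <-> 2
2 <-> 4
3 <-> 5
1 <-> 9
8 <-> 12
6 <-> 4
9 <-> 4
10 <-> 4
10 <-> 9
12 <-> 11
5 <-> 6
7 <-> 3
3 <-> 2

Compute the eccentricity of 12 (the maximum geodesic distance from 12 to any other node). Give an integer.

Distances from 12: 1:4, 2:3, 3:2, 4:4, 5:3, 6:3, 7:1, 8:1, 9:3, 10:4, 11:1, 13:1.
The largest is 4 (to 4, 1, and 10), so the eccentricity of 12 is 4.

4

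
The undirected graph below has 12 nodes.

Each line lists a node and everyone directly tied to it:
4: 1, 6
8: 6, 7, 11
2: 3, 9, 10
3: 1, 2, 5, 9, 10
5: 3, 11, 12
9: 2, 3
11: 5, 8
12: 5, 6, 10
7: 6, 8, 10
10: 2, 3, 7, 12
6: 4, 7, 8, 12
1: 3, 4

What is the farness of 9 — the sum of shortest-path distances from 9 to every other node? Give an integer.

Distances from 9: 1:2, 2:1, 3:1, 4:3, 5:2, 6:4, 7:3, 8:4, 10:2, 11:3, 12:3.
Sum = 2 + 1 + 1 + 3 + 2 + 4 + 3 + 4 + 2 + 3 + 3 = 28.

28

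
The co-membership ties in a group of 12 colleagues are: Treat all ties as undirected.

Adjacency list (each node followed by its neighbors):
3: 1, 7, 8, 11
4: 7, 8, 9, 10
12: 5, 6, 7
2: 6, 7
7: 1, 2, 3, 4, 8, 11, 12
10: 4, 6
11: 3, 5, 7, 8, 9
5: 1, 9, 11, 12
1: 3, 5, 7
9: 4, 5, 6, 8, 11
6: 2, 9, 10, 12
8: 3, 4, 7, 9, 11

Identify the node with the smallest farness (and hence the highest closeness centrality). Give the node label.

Farness (sum of distances to all others) for each node — 1:21, 2:21, 3:20, 4:18, 5:20, 6:20, 7:15, 8:17, 9:17, 10:24, 11:18, 12:19.
The smallest farness is 15, for 7, so 7 has the highest closeness.

7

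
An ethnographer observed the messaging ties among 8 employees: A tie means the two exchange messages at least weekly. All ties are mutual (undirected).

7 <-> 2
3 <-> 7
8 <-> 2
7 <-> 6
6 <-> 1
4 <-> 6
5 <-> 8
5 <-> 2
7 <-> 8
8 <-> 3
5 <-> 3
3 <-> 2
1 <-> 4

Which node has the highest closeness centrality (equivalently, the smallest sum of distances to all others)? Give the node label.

7

Farness (sum of distances to all others) for each node — 1:17, 2:12, 3:12, 4:17, 5:16, 6:12, 7:10, 8:12.
The smallest farness is 10, for 7, so 7 has the highest closeness.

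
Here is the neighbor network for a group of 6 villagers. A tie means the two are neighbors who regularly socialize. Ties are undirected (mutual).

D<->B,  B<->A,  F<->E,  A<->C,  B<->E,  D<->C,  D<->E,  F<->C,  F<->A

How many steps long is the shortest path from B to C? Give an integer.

One shortest route is B – A – C, which uses 2 edges, and B and C are not directly tied, so nothing shorter exists. So d(B,C) = 2.

2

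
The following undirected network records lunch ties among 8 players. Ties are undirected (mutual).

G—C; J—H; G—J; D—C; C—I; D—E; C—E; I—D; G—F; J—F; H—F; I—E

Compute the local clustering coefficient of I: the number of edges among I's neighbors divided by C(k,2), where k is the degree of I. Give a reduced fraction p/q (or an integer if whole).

1

I's neighbors: C, D, and E (k = 3).
Possible neighbor pairs: C(3,2) = 3. Edges among them: C–D, C–E, D–E → e = 3.
Clustering(I) = 3/3 = 1.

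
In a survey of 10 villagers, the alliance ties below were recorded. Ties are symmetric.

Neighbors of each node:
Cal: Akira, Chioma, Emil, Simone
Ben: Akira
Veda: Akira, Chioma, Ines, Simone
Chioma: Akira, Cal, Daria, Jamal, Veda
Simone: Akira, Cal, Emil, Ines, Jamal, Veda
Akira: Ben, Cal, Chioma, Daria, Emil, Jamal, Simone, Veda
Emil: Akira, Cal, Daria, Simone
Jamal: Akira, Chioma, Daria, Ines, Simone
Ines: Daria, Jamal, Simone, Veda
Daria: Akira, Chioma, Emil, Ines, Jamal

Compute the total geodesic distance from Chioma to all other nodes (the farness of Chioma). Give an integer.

13

Distances from Chioma: Akira:1, Ben:2, Cal:1, Daria:1, Emil:2, Ines:2, Jamal:1, Simone:2, Veda:1.
Sum = 1 + 2 + 1 + 1 + 2 + 2 + 1 + 2 + 1 = 13.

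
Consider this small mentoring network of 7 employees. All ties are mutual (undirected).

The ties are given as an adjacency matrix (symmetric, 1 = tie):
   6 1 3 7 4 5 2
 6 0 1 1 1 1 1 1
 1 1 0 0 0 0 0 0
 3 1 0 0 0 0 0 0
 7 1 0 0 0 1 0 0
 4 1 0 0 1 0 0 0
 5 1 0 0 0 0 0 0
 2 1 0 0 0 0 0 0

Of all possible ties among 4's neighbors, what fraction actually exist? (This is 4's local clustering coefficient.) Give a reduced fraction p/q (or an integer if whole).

4's neighbors: 6 and 7 (k = 2).
Possible neighbor pairs: C(2,2) = 1. Edges among them: 6–7 → e = 1.
Clustering(4) = 1/1.

1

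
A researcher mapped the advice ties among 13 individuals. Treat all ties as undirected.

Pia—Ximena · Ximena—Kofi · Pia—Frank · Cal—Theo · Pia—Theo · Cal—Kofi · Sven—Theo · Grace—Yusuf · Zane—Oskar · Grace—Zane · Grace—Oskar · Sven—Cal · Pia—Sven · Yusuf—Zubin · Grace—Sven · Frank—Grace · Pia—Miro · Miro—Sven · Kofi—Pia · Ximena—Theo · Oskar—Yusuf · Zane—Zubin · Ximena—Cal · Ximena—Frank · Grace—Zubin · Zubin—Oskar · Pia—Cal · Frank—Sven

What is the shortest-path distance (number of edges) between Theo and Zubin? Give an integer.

One shortest route is Theo – Sven – Grace – Zubin, which uses 3 edges, and at distance 2 from Theo we only reach {Frank, Grace, Kofi, Miro}, which does not include Zubin. So d(Theo,Zubin) = 3.

3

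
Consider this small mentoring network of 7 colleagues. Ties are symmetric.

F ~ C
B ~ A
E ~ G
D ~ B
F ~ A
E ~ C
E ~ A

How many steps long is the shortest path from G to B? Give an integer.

3

One shortest route is G – E – A – B, which uses 3 edges, and at distance 2 from G we only reach {A, C}, which does not include B. So d(G,B) = 3.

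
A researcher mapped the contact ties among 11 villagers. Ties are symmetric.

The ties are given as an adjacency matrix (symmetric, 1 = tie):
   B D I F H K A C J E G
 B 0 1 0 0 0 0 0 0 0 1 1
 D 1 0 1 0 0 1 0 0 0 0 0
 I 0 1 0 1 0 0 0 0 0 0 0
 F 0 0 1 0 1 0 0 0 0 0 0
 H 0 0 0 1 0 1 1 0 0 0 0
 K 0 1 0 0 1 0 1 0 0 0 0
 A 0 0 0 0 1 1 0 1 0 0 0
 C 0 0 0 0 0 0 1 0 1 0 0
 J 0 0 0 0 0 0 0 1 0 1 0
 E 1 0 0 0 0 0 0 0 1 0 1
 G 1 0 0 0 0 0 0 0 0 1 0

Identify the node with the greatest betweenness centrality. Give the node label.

Unnormalized betweenness of each node: A:17/2, B:12, C:6, D:16, E:13/2, F:2, G:0, H:5, I:4, J:5, K:8.
D has the largest value, 16, making it the main broker — the node through which the most shortest paths run.

D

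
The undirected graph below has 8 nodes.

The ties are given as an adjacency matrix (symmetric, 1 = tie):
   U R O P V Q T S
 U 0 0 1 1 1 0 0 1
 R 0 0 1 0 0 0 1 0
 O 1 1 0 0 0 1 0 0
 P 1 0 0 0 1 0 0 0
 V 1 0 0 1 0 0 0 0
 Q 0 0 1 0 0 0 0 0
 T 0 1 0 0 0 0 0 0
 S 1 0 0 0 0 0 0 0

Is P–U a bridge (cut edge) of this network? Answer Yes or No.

No

Even without that edge, P still reaches U via P – V – U, so the network stays connected. Not a bridge.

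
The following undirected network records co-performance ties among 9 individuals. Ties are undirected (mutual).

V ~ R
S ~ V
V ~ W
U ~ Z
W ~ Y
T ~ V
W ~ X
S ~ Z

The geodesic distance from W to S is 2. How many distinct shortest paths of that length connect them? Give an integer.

The shortest distance is 2, and the only length-2 path is W–V–S. So there is exactly 1 shortest path.

1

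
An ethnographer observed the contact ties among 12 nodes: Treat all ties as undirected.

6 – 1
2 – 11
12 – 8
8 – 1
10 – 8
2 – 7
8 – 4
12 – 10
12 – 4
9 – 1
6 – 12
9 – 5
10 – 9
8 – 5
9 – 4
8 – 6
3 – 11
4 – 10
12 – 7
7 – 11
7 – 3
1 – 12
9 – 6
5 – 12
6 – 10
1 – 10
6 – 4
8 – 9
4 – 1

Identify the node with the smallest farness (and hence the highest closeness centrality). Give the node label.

Farness (sum of distances to all others) for each node — 1:19, 2:28, 3:28, 4:19, 5:22, 6:19, 7:19, 8:18, 9:23, 10:19, 11:27, 12:15.
The smallest farness is 15, for 12, so 12 has the highest closeness.

12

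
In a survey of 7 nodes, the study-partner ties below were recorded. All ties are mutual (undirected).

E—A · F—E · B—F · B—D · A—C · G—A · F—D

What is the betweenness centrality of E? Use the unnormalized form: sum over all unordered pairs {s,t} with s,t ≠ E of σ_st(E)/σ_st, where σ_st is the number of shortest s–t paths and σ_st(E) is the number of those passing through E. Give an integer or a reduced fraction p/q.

Pairs whose geodesics pass through E — F–C: 1; F–G: 1; F–A: 1; C–D: 1; C–B: 1; D–G: 1; D–A: 1; B–G: 1; B–A: 1.
All other pairs contribute 0.
Summing the contributions gives betweenness(E) = 9.

9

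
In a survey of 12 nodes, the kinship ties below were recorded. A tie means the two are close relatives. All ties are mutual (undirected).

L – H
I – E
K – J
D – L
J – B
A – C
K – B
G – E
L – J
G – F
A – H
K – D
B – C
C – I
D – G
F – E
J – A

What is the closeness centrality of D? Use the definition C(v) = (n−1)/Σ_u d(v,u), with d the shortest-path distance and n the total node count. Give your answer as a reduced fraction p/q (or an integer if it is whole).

1/2

Distances from D: A:3, B:2, C:3, E:2, F:2, G:1, H:2, I:3, J:2, K:1, L:1. Sum = 22.
n = 12, so closeness = 11/22 = 1/2.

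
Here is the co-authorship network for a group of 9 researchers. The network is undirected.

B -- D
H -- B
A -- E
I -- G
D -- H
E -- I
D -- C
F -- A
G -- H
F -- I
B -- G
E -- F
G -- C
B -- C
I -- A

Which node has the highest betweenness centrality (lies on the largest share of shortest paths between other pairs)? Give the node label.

G

Unnormalized betweenness of each node: A:0, B:2, C:5/3, D:1/3, E:0, F:0, G:49/3, H:5/3, I:15.
G has the largest value, 49/3, making it the main broker — the node through which the most shortest paths run.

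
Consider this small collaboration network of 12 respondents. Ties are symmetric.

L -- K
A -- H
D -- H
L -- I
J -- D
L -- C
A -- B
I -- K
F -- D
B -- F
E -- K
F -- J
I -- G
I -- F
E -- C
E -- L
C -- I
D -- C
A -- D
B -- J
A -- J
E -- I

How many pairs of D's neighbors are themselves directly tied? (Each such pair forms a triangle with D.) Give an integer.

D's neighbors: A, C, F, H, and J.
Neighbor pairs that are themselves tied: D–A–H; D–A–J; D–F–J. Each forms one triangle with D, for 3 in total.

3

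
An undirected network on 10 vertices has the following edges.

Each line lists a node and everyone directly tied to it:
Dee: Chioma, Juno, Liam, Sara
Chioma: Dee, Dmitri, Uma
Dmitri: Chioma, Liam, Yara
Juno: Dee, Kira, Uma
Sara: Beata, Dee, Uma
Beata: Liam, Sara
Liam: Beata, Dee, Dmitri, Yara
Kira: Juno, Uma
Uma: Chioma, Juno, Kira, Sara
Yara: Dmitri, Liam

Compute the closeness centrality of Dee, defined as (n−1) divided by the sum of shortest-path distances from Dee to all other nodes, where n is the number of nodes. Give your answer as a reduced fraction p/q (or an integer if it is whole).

9/14

Distances from Dee: Beata:2, Chioma:1, Dmitri:2, Juno:1, Kira:2, Liam:1, Sara:1, Uma:2, Yara:2. Sum = 14.
n = 10, so closeness = 9/14.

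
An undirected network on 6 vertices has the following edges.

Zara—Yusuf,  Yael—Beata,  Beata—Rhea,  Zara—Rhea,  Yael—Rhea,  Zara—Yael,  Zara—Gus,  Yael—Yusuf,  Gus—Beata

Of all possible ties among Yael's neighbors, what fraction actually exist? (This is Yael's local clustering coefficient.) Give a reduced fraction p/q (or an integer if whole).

1/2

Yael's neighbors: Beata, Rhea, Yusuf, and Zara (k = 4).
Possible neighbor pairs: C(4,2) = 6. Edges among them: Beata–Rhea, Rhea–Zara, Yusuf–Zara → e = 3.
Clustering(Yael) = 3/6 = 1/2.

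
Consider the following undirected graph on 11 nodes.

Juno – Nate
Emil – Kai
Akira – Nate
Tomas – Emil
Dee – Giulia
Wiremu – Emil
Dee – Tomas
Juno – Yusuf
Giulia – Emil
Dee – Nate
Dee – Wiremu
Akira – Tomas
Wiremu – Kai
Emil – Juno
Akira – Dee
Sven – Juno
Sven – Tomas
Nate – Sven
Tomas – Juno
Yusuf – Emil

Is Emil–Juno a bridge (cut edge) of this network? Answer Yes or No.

Even without that edge, Emil still reaches Juno via Emil – Yusuf – Juno, so the network stays connected. Not a bridge.

No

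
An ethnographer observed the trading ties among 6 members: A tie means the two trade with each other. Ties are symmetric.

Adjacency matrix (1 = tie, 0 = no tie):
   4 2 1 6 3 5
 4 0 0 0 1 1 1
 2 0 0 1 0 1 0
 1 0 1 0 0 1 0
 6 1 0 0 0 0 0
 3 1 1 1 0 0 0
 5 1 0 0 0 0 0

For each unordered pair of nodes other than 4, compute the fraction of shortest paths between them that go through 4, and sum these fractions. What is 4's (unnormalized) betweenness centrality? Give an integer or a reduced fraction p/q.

7

Pairs whose geodesics pass through 4 — 2–6: 1; 2–5: 1; 1–6: 1; 1–5: 1; 6–3: 1; 6–5: 1; 3–5: 1.
All other pairs contribute 0.
Summing the contributions gives betweenness(4) = 7.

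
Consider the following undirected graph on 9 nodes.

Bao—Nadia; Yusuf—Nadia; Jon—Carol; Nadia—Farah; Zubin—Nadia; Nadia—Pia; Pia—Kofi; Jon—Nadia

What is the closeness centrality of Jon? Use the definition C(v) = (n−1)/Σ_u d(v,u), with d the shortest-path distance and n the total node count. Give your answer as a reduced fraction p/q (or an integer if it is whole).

8/15

Distances from Jon: Bao:2, Carol:1, Farah:2, Kofi:3, Nadia:1, Pia:2, Yusuf:2, Zubin:2. Sum = 15.
n = 9, so closeness = 8/15.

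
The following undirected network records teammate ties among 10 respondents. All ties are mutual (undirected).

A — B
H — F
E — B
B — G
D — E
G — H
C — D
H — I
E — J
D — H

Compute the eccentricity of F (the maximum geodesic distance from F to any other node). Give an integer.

Distances from F: A:4, B:3, C:3, D:2, E:3, G:2, H:1, I:2, J:4.
The largest is 4 (to A and J), so the eccentricity of F is 4.

4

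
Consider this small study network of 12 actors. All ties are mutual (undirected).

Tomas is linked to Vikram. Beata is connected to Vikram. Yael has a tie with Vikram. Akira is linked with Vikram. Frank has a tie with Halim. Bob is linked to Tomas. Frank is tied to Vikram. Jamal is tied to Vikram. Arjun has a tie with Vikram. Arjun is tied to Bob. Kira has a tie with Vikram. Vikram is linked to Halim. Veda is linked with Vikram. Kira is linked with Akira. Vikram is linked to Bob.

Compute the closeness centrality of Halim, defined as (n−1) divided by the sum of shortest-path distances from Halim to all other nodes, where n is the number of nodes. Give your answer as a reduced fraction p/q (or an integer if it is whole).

11/20

Distances from Halim: Akira:2, Arjun:2, Beata:2, Bob:2, Frank:1, Jamal:2, Kira:2, Tomas:2, Veda:2, Vikram:1, Yael:2. Sum = 20.
n = 12, so closeness = 11/20.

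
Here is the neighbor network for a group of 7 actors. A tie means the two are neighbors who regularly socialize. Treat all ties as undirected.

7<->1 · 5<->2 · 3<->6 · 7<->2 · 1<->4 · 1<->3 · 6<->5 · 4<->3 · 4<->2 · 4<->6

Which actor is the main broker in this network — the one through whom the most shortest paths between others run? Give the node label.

4

Unnormalized betweenness of each node: 1:2, 2:3, 3:1, 4:7/2, 5:3/4, 6:2, 7:3/4.
4 has the largest value, 7/2, making it the main broker — the node through which the most shortest paths run.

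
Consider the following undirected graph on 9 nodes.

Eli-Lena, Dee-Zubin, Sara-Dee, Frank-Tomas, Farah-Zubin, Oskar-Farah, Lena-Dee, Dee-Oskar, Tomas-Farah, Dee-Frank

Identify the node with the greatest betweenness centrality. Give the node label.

Unnormalized betweenness of each node: Dee:39/2, Eli:0, Farah:5/2, Frank:4, Lena:7, Oskar:2, Sara:0, Tomas:1, Zubin:2.
Dee has the largest value, 39/2, making it the main broker — the node through which the most shortest paths run.

Dee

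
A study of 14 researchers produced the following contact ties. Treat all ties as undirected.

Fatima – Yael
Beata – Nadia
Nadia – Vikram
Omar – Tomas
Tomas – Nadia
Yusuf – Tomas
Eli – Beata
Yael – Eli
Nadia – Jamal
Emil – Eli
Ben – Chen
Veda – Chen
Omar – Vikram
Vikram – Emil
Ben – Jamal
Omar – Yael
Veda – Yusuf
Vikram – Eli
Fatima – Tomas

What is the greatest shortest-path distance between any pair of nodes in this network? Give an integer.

5

Eccentricity of each node (its greatest distance to any other): Beata:4, Ben:5, Chen:5, Eli:5, Emil:5, Fatima:4, Jamal:4, Nadia:3, Omar:4, Tomas:3, Veda:5, Vikram:4, Yael:5, Yusuf:4.
The maximum eccentricity is 5, realized for instance by the pair Yael–Chen via Yael – Omar – Tomas – Yusuf – Veda – Chen. So the diameter is 5.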